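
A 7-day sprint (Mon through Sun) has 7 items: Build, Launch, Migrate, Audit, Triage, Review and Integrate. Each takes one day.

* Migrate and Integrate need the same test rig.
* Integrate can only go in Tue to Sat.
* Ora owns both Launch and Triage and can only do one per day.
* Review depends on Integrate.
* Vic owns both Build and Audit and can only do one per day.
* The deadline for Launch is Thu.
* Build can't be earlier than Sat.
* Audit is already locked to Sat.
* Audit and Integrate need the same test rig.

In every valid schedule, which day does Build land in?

Build's window is Sat–Sun.
Audit is fixed at Sat, and Build can't share a day with Audit.
So Build must be Sun.

Sun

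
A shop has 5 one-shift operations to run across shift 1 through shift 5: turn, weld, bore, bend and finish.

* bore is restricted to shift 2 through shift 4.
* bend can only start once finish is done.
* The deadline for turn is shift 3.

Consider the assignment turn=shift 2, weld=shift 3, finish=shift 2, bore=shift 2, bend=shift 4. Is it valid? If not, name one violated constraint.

bore is restricted to shift 2 through shift 4 — holds.
bend can only start once finish is done — holds.
The deadline for turn is shift 3 — holds.

Valid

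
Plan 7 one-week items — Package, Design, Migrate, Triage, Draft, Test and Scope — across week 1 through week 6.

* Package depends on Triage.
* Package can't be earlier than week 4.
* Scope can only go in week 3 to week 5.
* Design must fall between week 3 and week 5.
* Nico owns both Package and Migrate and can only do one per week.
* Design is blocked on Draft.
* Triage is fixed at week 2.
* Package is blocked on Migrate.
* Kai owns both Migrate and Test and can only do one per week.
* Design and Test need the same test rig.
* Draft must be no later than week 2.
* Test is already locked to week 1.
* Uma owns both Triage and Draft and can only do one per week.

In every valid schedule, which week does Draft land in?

week 1

Draft's window is week 1–week 2.
Triage is fixed at week 2, and Draft can't share a week with Triage.
So Draft must be week 1.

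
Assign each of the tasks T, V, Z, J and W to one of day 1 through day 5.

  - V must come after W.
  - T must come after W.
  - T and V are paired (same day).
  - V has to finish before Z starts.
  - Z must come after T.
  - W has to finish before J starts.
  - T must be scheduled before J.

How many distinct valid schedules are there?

Splitting on T: it can be day 2 (9), day 3 (8), day 4 (3). Listing each branch's schedules as (V, Z, J, W) by day number:
T=day 2: (2,3,3,1) (2,3,4,1) (2,3,5,1) (2,4,3,1) (2,4,4,1) (2,4,5,1) (2,5,3,1) (2,5,4,1) (2,5,5,1) — 9.
T=day 3: (3,4,4,1) (3,4,4,2) (3,4,5,1) (3,4,5,2) (3,5,4,1) (3,5,4,2) (3,5,5,1) (3,5,5,2) — 8.
T=day 4: (4,5,5,1) (4,5,5,2) (4,5,5,3) — 3.
Summing: 9 + 8 + 3 = 20.

20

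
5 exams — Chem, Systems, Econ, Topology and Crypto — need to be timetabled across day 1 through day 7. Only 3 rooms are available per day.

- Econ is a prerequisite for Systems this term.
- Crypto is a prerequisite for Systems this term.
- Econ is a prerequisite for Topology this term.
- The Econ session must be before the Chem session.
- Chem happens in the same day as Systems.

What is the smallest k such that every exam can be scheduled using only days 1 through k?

The precedence chain requires at least 2 distinct days.
With at most 3 per day and 5 exams, at least 2 days are needed.
2 works (last occupied day: day 2): for example Chem in day 2, Topology in day 2, Econ in day 1, Crypto in day 1, Systems in day 2.

2 days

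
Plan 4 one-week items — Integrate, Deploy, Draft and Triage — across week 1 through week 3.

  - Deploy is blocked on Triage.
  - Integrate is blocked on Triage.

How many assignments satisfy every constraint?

15

Splitting on Integrate: it can be week 2 (6), week 3 (9). Listing each branch's schedules as (Deploy, Draft, Triage) by week number:
Integrate=week 2: (2,1,1) (2,2,1) (2,3,1) (3,1,1) (3,2,1) (3,3,1) — 6.
Integrate=week 3: (2,1,1) (2,2,1) (2,3,1) (3,1,1) (3,1,2) (3,2,1) (3,2,2) (3,3,1) (3,3,2) — 9.
Summing: 6 + 9 = 15.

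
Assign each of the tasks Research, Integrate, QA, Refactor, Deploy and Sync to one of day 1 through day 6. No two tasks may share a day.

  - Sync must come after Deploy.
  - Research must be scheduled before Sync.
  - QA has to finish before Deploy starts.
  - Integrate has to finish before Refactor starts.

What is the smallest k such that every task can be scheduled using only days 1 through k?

The precedence chain requires at least 3 distinct days.
With at most 1 per day and 6 tasks, at least 6 days are needed.
6 works (last occupied day: day 6): for example Deploy=day 2; Research=day 3; QA=day 1; Refactor=day 6; Sync=day 4; Integrate=day 5.

6 days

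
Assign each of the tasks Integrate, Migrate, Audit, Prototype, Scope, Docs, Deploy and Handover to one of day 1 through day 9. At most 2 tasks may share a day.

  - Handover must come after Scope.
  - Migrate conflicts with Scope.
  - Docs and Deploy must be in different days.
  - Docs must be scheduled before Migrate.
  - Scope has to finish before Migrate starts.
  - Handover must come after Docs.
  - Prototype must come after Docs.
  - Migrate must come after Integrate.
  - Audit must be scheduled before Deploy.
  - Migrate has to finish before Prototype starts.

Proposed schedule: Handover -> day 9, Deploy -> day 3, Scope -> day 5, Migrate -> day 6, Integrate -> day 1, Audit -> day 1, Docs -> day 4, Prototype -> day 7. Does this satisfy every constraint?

Yes

At most 2 tasks may share a day — holds.
Migrate has to finish before Prototype starts — holds.
Migrate must come after Integrate — holds.
Scope has to finish before Migrate starts — holds.
Handover must come after Docs — holds.
Audit must be scheduled before Deploy — holds.
Handover must come after Scope — holds.
Migrate conflicts with Scope — holds.
Docs and Deploy must be in different days — holds.
Prototype must come after Docs — holds.
Docs must be scheduled before Migrate — holds.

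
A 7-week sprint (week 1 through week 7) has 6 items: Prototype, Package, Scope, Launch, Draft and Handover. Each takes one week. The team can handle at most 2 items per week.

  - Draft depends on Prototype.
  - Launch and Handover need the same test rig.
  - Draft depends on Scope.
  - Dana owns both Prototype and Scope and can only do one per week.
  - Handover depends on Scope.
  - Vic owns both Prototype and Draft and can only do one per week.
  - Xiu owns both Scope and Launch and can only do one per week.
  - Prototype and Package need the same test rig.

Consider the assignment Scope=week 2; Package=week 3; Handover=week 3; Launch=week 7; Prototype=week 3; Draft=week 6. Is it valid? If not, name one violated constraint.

No — it violates: The team can handle at most 2 items per week

Prototype and Package need the same test rig — violated.
The team can handle at most 2 items per week — violated.
Draft depends on Scope — holds.
Xiu owns both Scope and Launch and can only do one per week — holds.
Handover depends on Scope — holds.
Draft depends on Prototype — holds.
Vic owns both Prototype and Draft and can only do one per week — holds.
Dana owns both Prototype and Scope and can only do one per week — holds.
Launch and Handover need the same test rig — holds.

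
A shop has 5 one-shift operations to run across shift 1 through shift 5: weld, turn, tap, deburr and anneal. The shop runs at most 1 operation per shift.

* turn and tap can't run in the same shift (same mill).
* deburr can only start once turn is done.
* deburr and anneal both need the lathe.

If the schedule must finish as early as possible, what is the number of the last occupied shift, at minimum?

5

The precedence chain requires at least 2 distinct shifts.
With at most 1 per shift and 5 operations, at least 5 shifts are needed.
5 works (last occupied shift: shift 5): for example turn -> shift 1, weld -> shift 3, anneal -> shift 5, deburr -> shift 2, tap -> shift 4.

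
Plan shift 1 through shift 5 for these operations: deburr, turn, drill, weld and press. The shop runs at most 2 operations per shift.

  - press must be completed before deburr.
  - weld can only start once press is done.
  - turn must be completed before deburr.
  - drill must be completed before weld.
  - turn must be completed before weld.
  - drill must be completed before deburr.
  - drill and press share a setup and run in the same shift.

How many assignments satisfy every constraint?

Splitting on deburr: it can be shift 3 (6), shift 4 (14), shift 5 (20). Listing each branch's schedules as (turn, drill, weld, press) by shift number:
deburr=shift 3: (1,2,3,2) (1,2,4,2) (1,2,5,2) (2,1,3,1) (2,1,4,1) (2,1,5,1) — 6.
deburr=shift 4: (1,2,3,2) (1,2,4,2) (1,2,5,2) (1,3,4,3) (1,3,5,3) (2,1,3,1) (2,1,4,1) (2,1,5,1) (2,3,4,3) (2,3,5,3) (3,1,4,1) (3,1,5,1) (3,2,4,2) (3,2,5,2) — 14.
deburr=shift 5: (1,2,3,2) (1,2,4,2) (1,2,5,2) (1,3,4,3) (1,3,5,3) (1,4,5,4) (2,1,3,1) (2,1,4,1) (2,1,5,1) (2,3,4,3) (2,3,5,3) (2,4,5,4) (3,1,4,1) (3,1,5,1) (3,2,4,2) (3,2,5,2) (3,4,5,4) (4,1,5,1) (4,2,5,2) (4,3,5,3) — 20.
Summing: 6 + 14 + 20 = 40.

40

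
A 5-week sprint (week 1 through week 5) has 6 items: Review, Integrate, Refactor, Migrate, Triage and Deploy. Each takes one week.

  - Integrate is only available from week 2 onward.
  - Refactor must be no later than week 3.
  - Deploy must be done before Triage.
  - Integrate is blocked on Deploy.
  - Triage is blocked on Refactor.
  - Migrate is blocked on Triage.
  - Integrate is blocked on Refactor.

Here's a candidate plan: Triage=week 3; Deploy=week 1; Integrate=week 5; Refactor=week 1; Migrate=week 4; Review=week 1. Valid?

Integrate is blocked on Refactor — holds.
Migrate is blocked on Triage — holds.
Triage is blocked on Refactor — holds.
Refactor must be no later than week 3 — holds.
Integrate is only available from week 2 onward — holds.
Deploy must be done before Triage — holds.
Integrate is blocked on Deploy — holds.

Valid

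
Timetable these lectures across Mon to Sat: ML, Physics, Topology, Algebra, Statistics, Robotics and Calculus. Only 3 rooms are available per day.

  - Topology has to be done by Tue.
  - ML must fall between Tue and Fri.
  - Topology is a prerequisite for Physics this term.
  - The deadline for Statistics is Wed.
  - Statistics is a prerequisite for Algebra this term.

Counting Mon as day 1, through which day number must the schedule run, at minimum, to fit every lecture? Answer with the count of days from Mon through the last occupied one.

3

The precedence chain requires at least 2 distinct days.
With at most 3 per day and 7 lectures, at least 3 days are needed.
3 works (last occupied day: Wed): for example Calculus -> Wed; Robotics -> Mon; Topology -> Mon; ML -> Tue; Algebra -> Tue; Statistics -> Mon; Physics -> Tue.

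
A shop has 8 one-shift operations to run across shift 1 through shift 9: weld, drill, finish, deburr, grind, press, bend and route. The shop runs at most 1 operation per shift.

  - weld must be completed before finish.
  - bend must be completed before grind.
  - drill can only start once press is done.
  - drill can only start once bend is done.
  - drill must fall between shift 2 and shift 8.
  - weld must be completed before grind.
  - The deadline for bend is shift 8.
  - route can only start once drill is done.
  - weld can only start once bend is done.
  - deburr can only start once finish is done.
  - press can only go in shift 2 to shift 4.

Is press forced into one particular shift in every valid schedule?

press can be shift 2 (e.g. press in shift 2; weld in shift 4; finish in shift 5; grind in shift 6; route in shift 8; deburr in shift 7; drill in shift 3; bend in shift 1) or shift 3 (e.g. route -> shift 8, drill -> shift 4, grind -> shift 6, deburr -> shift 7, weld -> shift 2, press -> shift 3, finish -> shift 5, bend -> shift 1).

No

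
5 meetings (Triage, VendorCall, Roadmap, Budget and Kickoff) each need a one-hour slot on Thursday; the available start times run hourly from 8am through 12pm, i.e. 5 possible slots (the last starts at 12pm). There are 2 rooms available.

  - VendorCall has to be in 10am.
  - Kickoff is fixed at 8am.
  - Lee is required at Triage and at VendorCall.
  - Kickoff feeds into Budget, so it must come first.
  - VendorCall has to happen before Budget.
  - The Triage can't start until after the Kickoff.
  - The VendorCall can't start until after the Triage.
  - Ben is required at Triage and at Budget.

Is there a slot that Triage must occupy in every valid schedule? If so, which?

9am

Kickoff is fixed at 8am and must come before Triage, so Triage is at least 9am.
VendorCall is fixed at 10am and must come after Triage, so Triage is at most 9am.
So Triage must be 9am.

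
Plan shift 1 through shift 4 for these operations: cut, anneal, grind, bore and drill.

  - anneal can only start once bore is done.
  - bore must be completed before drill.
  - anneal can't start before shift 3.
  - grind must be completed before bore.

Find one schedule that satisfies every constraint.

anneal in shift 3; drill in shift 3; cut in shift 1; grind in shift 1; bore in shift 2

Checking: bore(shift 2) before anneal(shift 3); grind(shift 1) before bore(shift 2); bore(shift 2) before drill(shift 3); anneal=shift 3 in [shift 3,shift 4].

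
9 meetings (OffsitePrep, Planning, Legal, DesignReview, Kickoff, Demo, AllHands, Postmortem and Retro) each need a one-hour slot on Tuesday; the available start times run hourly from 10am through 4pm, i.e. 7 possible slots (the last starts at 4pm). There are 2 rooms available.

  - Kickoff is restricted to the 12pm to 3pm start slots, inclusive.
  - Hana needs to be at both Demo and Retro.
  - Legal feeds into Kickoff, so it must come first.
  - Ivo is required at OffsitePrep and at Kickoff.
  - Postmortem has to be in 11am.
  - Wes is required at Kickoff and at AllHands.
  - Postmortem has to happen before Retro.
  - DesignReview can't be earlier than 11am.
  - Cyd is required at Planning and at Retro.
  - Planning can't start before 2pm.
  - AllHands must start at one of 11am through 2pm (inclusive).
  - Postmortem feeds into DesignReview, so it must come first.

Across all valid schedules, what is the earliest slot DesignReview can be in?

12pm

DesignReview is available from 11am; precedence pushes DesignReview to at least 12pm.
DesignReview at 12pm is achievable: Kickoff=12pm; Demo=2pm; DesignReview=12pm; Retro=1pm; Postmortem=11am; OffsitePrep=10am; AllHands=11am; Planning=2pm; Legal=10am.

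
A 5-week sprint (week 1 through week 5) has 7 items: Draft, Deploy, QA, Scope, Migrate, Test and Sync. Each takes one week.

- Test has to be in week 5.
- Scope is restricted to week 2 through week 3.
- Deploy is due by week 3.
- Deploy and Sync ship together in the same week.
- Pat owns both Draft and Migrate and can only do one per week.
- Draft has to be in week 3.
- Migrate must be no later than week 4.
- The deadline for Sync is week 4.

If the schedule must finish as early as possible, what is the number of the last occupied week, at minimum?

5

Test can't be placed before week 5, so the schedule must run through at least week 5.
5 works (last occupied week: week 5): for example Test in week 5, Deploy in week 1, Sync in week 1, QA in week 1, Scope in week 2, Migrate in week 1, Draft in week 3.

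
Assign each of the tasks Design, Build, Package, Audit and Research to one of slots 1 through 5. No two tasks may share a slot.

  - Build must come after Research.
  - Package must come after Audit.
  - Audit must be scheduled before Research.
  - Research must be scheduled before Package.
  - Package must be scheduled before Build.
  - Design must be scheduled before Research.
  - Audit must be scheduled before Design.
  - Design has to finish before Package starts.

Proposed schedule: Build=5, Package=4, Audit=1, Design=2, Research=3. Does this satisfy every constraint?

Package must be scheduled before Build — holds.
Package must come after Audit — holds.
Audit must be scheduled before Research — holds.
Design has to finish before Package starts — holds.
Audit must be scheduled before Design — holds.
Design must be scheduled before Research — holds.
Research must be scheduled before Package — holds.
No two tasks may share a slot — holds.
Build must come after Research — holds.

Valid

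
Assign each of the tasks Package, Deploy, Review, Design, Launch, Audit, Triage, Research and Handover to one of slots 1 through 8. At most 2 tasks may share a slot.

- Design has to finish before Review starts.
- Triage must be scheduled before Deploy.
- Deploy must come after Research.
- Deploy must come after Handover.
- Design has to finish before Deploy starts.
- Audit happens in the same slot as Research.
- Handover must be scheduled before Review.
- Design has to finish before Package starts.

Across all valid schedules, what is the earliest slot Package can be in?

Precedence pushes Package to at least 2.
Package at 2 is achievable: Deploy=4, Audit=3, Package=2, Triage=2, Review=4, Design=1, Handover=1, Research=3, Launch=5.

2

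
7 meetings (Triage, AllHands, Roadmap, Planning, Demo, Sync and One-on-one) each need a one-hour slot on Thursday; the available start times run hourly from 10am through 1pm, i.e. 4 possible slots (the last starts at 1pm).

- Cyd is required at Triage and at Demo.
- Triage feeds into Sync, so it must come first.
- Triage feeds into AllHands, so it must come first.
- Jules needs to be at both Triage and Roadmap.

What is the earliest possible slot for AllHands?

Precedence pushes AllHands to at least 11am.
AllHands at 11am is achievable: Sync -> 11am, Triage -> 10am, Planning -> 10am, AllHands -> 11am, One-on-one -> 10am, Demo -> 11am, Roadmap -> 11am.

11am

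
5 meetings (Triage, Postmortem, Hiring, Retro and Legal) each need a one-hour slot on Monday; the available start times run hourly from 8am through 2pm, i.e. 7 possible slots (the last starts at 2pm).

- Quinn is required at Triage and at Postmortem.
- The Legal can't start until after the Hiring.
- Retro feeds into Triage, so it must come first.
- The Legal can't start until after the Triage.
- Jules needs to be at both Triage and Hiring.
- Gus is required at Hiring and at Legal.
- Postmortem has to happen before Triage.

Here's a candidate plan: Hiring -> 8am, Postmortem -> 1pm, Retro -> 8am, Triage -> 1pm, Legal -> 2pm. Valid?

Jules needs to be at both Triage and Hiring — holds.
The Legal can't start until after the Hiring — holds.
Retro feeds into Triage, so it must come first — holds.
Postmortem has to happen before Triage — violated.
The Legal can't start until after the Triage — holds.
Quinn is required at Triage and at Postmortem — violated.
Gus is required at Hiring and at Legal — holds.

Invalid. Quinn is required at Triage and at Postmortem.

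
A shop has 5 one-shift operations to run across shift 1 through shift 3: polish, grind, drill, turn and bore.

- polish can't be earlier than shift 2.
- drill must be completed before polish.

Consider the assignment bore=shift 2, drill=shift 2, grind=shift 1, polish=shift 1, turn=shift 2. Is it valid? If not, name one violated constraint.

No — it violates: drill must be completed before polish

polish can't be earlier than shift 2 — violated.
drill must be completed before polish — violated.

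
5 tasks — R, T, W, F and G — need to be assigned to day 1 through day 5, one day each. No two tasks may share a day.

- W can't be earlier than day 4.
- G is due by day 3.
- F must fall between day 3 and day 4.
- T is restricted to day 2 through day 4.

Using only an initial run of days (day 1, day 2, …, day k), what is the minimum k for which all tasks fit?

5 days

With at most 1 per day and 5 tasks, at least 5 days are needed.
W can't be placed before day 4, so the schedule must run through at least day 4.
5 works (last occupied day: day 5): for example T=day 2, F=day 3, R=day 5, G=day 1, W=day 4.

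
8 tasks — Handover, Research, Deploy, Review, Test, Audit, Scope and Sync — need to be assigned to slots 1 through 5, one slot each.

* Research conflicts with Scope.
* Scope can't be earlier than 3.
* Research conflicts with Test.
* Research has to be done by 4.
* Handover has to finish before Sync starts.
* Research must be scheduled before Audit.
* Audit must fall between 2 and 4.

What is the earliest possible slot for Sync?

2

Precedence pushes Sync to at least 2.
Sync at 2 is achievable: Deploy in 1, Review in 1, Research in 1, Handover in 1, Test in 2, Audit in 2, Scope in 3, Sync in 2.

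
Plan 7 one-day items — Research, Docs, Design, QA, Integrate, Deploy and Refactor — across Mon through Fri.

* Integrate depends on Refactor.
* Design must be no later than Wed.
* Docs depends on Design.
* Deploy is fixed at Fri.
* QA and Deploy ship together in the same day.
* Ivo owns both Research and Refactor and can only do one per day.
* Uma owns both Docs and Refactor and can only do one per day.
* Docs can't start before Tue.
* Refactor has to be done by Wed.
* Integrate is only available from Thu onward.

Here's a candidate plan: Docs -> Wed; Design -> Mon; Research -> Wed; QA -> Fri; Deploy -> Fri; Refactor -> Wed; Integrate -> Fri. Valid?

No — it violates: Ivo owns both Research and Refactor and can only do one per day

Design must be no later than Wed — holds.
Integrate depends on Refactor — holds.
Deploy is fixed at Fri — holds.
Ivo owns both Research and Refactor and can only do one per day — violated.
Integrate is only available from Thu onward — holds.
QA and Deploy ship together in the same day — holds.
Docs can't start before Tue — holds.
Refactor has to be done by Wed — holds.
Docs depends on Design — holds.
Uma owns both Docs and Refactor and can only do one per day — violated.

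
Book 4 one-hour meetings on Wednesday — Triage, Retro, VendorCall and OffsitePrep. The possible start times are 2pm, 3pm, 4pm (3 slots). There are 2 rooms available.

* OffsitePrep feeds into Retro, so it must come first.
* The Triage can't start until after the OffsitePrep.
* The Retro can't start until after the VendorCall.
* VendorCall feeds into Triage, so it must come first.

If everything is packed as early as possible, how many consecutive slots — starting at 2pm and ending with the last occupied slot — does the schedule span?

The precedence chain requires at least 2 distinct slots.
With at most 2 per slot and 4 meetings, at least 2 slots are needed.
2 works (last occupied slot: 3pm): for example Triage=3pm; OffsitePrep=2pm; VendorCall=2pm; Retro=3pm.

2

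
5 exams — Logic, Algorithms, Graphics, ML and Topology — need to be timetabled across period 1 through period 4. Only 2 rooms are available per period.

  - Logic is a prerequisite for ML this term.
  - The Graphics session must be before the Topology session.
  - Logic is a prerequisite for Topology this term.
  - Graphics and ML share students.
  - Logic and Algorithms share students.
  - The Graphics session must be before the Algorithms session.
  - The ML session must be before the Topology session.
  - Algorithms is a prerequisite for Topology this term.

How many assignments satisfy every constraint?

8

Splitting on Logic: it can be period 1 (6), period 2 (2). Listing each branch's schedules as (Algorithms, Graphics, ML, Topology) by period number:
Logic=period 1: (2,1,2,3) (2,1,2,4) (2,1,3,4) (3,1,2,4) (3,1,3,4) (3,2,3,4) — 6.
Logic=period 2: (3,1,3,4) (3,2,3,4) — 2.
Summing: 6 + 2 = 8.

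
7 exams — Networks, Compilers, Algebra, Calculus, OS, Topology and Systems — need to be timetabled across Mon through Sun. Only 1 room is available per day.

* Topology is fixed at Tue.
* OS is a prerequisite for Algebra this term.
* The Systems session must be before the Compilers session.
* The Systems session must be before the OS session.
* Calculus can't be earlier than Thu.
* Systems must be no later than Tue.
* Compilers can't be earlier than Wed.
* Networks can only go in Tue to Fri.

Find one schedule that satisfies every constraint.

Calculus -> Thu, Systems -> Mon, OS -> Sat, Topology -> Tue, Networks -> Wed, Algebra -> Sun, Compilers -> Fri

Checking: OS(Sat) before Algebra(Sun); Systems(Mon) before Compilers(Fri); Systems(Mon) before OS(Sat); Systems=Mon in [Mon,Tue]; Networks=Wed in [Tue,Fri]; Compilers=Fri in [Wed,Sun]; Topology=Tue in [Tue,Tue]; Calculus=Thu in [Thu,Sun]; max 1 per day (cap 1).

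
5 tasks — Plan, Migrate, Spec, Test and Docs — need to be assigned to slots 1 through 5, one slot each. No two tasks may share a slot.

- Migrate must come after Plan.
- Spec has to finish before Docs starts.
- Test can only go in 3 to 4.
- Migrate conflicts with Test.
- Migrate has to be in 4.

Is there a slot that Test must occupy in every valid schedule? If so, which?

3

Test's window is 3–4.
Migrate is fixed at 4, and Test can't share a slot with Migrate.
So Test must be 3.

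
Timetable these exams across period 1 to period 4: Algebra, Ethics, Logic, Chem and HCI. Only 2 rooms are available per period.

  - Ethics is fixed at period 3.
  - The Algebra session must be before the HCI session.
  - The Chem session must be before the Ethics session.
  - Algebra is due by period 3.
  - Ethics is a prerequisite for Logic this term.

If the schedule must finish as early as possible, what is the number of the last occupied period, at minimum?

The precedence chain requires at least 3 distinct periods.
With at most 2 per period and 5 exams, at least 3 periods are needed.
Propagating the time windows through the other constraints, Logic can't land before period 4, so the schedule must run through at least period 4.
4 works (last occupied period: period 4): for example HCI in period 2; Logic in period 4; Chem in period 1; Ethics in period 3; Algebra in period 1.

4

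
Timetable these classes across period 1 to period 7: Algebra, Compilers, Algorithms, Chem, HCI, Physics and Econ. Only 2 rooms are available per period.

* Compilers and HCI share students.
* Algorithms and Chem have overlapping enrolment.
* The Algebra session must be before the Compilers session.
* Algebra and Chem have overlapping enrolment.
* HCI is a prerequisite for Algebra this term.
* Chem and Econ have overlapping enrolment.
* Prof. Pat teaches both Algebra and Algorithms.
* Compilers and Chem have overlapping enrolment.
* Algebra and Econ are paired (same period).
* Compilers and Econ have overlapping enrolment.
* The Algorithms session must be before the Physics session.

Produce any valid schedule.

Compilers in period 3; Algebra in period 2; Econ in period 2; Chem in period 4; HCI in period 1; Algorithms in period 1; Physics in period 3

Checking: HCI(period 1) before Algebra(period 2); Algebra(period 2) before Compilers(period 3); Algorithms(period 1) before Physics(period 3); Algebra(period 2) != Algorithms(period 1); Compilers(period 3) != Chem(period 4); Compilers(period 3) != HCI(period 1); Algebra(period 2) != Chem(period 4); Chem(period 4) != Econ(period 2); Algorithms(period 1) != Chem(period 4); Compilers(period 3) != Econ(period 2); Algebra = Econ = period 2; max 2 per period (cap 2).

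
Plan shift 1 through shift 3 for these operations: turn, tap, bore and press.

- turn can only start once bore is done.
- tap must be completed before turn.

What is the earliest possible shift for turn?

Precedence pushes turn to at least shift 2.
turn at shift 2 is achievable: tap -> shift 1, bore -> shift 1, turn -> shift 2, press -> shift 1.

shift 2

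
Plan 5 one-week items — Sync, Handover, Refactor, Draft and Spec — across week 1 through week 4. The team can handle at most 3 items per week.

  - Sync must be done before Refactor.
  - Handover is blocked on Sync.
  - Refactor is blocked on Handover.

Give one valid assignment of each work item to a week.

Handover -> week 2, Sync -> week 1, Spec -> week 1, Refactor -> week 3, Draft -> week 1

Checking: Sync(week 1) before Refactor(week 3); Handover(week 2) before Refactor(week 3); Sync(week 1) before Handover(week 2); max 3 per week (cap 3).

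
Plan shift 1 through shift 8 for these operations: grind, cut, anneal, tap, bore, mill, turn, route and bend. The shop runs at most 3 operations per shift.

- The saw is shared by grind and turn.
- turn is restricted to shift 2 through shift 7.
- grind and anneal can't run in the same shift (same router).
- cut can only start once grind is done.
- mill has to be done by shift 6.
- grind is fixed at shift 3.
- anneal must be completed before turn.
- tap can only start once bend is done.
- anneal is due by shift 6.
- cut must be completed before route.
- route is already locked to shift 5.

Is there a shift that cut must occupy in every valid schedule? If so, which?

grind is fixed at shift 3 and must come before cut, so cut is at least shift 4.
route is fixed at shift 5 and must come after cut, so cut is at most shift 4.
So cut must be shift 4.

shift 4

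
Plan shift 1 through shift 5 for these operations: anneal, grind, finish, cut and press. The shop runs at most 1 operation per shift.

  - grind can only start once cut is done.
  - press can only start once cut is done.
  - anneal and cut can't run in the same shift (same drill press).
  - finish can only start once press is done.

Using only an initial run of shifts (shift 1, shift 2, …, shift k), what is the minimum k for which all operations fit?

The precedence chain requires at least 3 distinct shifts.
With at most 1 per shift and 5 operations, at least 5 shifts are needed.
5 works (last occupied shift: shift 5): for example cut=shift 1; press=shift 2; anneal=shift 5; grind=shift 3; finish=shift 4.

5 shifts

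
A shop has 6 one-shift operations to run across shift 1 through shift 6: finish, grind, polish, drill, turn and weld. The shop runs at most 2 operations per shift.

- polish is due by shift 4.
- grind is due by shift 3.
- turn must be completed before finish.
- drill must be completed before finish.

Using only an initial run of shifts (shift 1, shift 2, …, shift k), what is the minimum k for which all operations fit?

3

The precedence chain requires at least 2 distinct shifts.
With at most 2 per shift and 6 operations, at least 3 shifts are needed.
3 works (last occupied shift: shift 3): for example finish=shift 2, drill=shift 1, weld=shift 3, polish=shift 3, grind=shift 2, turn=shift 1.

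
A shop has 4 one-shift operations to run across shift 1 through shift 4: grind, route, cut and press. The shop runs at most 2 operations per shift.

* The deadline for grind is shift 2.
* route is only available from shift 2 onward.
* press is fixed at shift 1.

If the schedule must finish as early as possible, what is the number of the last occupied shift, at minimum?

2

With at most 2 per shift and 4 operations, at least 2 shifts are needed.
route can't be placed before shift 2, so the schedule must run through at least shift 2.
2 works (last occupied shift: shift 2): for example grind in shift 1, route in shift 2, cut in shift 2, press in shift 1.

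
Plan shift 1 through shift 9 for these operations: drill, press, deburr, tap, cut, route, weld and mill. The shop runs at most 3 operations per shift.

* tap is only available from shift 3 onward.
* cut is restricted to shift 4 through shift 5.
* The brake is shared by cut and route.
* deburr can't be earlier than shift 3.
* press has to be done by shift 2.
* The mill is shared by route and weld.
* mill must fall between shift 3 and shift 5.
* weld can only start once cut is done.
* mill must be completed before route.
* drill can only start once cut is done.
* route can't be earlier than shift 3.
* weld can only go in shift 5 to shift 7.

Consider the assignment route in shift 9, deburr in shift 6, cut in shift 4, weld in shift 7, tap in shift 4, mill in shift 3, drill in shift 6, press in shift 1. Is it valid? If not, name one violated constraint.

Valid

mill must be completed before route — holds.
weld can only go in shift 5 to shift 7 — holds.
The mill is shared by route and weld — holds.
The brake is shared by cut and route — holds.
The shop runs at most 3 operations per shift — holds.
mill must fall between shift 3 and shift 5 — holds.
weld can only start once cut is done — holds.
press has to be done by shift 2 — holds.
route can't be earlier than shift 3 — holds.
drill can only start once cut is done — holds.
tap is only available from shift 3 onward — holds.
cut is restricted to shift 4 through shift 5 — holds.
deburr can't be earlier than shift 3 — holds.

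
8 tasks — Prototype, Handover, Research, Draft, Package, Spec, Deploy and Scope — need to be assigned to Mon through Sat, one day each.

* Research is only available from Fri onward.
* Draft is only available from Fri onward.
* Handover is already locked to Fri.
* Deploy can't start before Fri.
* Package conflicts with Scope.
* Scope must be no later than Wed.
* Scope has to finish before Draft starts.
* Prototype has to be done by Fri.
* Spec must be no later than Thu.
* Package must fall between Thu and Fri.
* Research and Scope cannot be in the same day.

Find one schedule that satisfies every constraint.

Deploy in Fri, Scope in Mon, Spec in Mon, Package in Thu, Prototype in Mon, Draft in Fri, Handover in Fri, Research in Fri

Checking: Scope(Mon) before Draft(Fri); Research(Fri) != Scope(Mon); Package(Thu) != Scope(Mon); Spec=Mon in [Mon,Thu]; Research=Fri in [Fri,Sat]; Draft=Fri in [Fri,Sat]; Scope=Mon in [Mon,Wed]; Prototype=Mon in [Mon,Fri]; Deploy=Fri in [Fri,Sat]; Handover=Fri in [Fri,Fri]; Package=Thu in [Thu,Fri].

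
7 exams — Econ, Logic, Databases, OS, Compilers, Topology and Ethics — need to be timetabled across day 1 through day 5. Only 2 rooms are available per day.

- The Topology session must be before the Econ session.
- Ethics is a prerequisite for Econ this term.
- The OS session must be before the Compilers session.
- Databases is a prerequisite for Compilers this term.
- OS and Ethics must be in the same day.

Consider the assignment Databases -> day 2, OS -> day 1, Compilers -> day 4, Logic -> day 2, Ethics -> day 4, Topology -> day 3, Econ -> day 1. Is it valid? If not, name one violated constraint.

Invalid. Ethics is a prerequisite for Econ this term.

Ethics is a prerequisite for Econ this term — violated.
The Topology session must be before the Econ session — violated.
Only 2 rooms are available per day — holds.
Databases is a prerequisite for Compilers this term — holds.
The OS session must be before the Compilers session — holds.
OS and Ethics must be in the same day — violated.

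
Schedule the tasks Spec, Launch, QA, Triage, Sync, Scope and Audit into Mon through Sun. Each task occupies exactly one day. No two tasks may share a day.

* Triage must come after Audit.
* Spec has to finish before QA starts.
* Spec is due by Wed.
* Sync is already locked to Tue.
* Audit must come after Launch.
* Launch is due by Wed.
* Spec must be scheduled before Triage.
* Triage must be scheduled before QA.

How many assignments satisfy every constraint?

Splitting on Spec: it can be Mon (4), Wed (4). Listing each branch's schedules as (Launch, QA, Triage, Sync, Scope, Audit):
Spec=Mon: (Wed,Sat,Fri,Tue,Sun,Thu) (Wed,Sun,Fri,Tue,Sat,Thu) (Wed,Sun,Sat,Tue,Thu,Fri) (Wed,Sun,Sat,Tue,Fri,Thu) — 4.
Spec=Wed: (Mon,Sat,Fri,Tue,Sun,Thu) (Mon,Sun,Fri,Tue,Sat,Thu) (Mon,Sun,Sat,Tue,Thu,Fri) (Mon,Sun,Sat,Tue,Fri,Thu) — 4.
Summing: 4 + 4 = 8.

8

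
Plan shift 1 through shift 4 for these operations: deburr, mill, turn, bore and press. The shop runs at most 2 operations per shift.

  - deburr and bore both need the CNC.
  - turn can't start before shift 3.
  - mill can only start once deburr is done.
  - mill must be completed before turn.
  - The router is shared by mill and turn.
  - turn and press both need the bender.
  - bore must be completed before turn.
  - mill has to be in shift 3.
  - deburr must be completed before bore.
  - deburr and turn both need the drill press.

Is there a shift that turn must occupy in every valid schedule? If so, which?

turn's window is shift 3–shift 4.
mill is fixed at shift 3, and turn can't share a shift with mill.
So turn must be shift 4.

shift 4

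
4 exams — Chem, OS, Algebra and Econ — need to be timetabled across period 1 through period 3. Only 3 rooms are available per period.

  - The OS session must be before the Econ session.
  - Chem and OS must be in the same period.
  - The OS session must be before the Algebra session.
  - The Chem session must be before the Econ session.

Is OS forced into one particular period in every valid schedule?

No

OS can be period 1 (e.g. Chem in period 1, Algebra in period 2, Econ in period 2, OS in period 1) or period 2 (e.g. OS in period 2; Chem in period 2; Algebra in period 3; Econ in period 3).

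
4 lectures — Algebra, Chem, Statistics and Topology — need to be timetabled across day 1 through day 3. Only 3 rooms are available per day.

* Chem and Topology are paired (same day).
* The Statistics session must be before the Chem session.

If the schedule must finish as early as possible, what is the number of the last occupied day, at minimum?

2

The precedence chain requires at least 2 distinct days.
With at most 3 per day and 4 lectures, at least 2 days are needed.
2 works (last occupied day: day 2): for example Statistics=day 1, Algebra=day 1, Topology=day 2, Chem=day 2.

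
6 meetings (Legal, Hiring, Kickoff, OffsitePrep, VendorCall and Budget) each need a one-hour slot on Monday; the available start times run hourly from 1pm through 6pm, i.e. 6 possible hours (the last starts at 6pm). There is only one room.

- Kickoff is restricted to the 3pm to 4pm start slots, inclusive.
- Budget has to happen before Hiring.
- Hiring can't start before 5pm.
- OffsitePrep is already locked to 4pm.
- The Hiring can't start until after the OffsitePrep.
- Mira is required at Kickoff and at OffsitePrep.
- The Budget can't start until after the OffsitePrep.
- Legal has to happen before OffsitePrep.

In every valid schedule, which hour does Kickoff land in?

3pm

Kickoff's window is 3pm–4pm.
OffsitePrep is fixed at 4pm, and Kickoff can't share a hour with OffsitePrep.
So Kickoff must be 3pm.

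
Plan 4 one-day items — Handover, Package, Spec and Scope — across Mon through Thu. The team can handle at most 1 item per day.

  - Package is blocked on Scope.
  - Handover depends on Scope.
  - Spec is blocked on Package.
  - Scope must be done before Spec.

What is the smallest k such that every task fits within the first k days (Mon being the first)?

4

The precedence chain requires at least 3 distinct days.
With at most 1 per day and 4 tasks, at least 4 days are needed.
4 works (last occupied day: Thu): for example Spec in Wed; Package in Tue; Handover in Thu; Scope in Mon.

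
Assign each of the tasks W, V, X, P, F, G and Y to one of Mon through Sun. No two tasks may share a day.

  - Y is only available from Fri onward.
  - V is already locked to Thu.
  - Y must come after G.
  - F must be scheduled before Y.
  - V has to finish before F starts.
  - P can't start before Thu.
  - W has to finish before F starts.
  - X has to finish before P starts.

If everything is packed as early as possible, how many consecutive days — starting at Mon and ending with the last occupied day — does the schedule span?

The precedence chain requires at least 3 distinct days.
With at most 1 per day and 7 tasks, at least 7 days are needed.
Propagating the time windows through the other constraints, Y can't land before Sat — that is day 6 counting from Mon — so the schedule must run through at least 6 days.
7 works (last occupied day: Sun): for example G in Wed, V in Thu, X in Tue, W in Mon, P in Sun, Y in Sat, F in Fri.

7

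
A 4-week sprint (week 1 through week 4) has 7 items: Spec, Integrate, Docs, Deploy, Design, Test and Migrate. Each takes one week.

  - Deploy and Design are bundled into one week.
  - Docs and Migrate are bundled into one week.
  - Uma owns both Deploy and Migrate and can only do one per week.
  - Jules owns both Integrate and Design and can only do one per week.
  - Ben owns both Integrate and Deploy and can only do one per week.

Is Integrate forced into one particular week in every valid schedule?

No

Integrate can be week 1 (e.g. Integrate=week 1, Deploy=week 2, Test=week 1, Docs=week 1, Spec=week 1, Migrate=week 1, Design=week 2) or week 2 (e.g. Docs=week 1, Migrate=week 1, Spec=week 1, Test=week 1, Integrate=week 2, Design=week 3, Deploy=week 3).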